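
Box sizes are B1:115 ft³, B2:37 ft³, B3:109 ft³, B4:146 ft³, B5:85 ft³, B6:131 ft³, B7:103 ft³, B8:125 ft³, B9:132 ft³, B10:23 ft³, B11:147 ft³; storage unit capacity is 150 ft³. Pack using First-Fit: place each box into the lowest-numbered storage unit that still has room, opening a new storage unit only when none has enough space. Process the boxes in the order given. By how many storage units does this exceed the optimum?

0

First-Fit: [115,23] [37,109] [146] [85] [131] [103] [125] [132] [147] → 9 storage units.
9 boxes exceed 75 ft³ (half the capacity), and no two of those can share a storage unit, so at least 9 storage units are needed.
So 9 is already optimal.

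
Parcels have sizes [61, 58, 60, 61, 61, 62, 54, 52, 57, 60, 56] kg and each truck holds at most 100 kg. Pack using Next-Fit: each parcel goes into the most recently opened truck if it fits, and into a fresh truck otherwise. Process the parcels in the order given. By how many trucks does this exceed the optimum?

0

Next-Fit: [61] [58] [60] [61] [61] [62] [54] [52] [57] [60] [56] → 11 trucks.
11 parcels exceed 50 kg (half the capacity), and no two of those can share a truck, so at least 11 trucks are needed.
So 11 is already optimal.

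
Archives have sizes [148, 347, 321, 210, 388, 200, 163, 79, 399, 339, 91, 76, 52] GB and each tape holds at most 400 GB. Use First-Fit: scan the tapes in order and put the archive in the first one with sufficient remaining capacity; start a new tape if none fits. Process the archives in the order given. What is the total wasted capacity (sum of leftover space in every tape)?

148 GB → tape 1 (remaining 252 GB)
347 GB → tape 2 (remaining 53 GB)
321 GB → tape 3 (remaining 79 GB)
210 GB → tape 1 (remaining 42 GB)
388 GB → tape 4 (remaining 12 GB)
200 GB → tape 5 (remaining 200 GB)
163 GB → tape 5 (remaining 37 GB)
79 GB → tape 3 (remaining 0 GB)
399 GB → tape 6 (remaining 1 GB)
339 GB → tape 7 (remaining 61 GB)
91 GB → tape 8 (remaining 309 GB)
76 GB → tape 8 (remaining 233 GB)
52 GB → tape 2 (remaining 1 GB)
8 tapes × 400 GB = 3200 GB; used 2813 GB; unused 387 GB.

387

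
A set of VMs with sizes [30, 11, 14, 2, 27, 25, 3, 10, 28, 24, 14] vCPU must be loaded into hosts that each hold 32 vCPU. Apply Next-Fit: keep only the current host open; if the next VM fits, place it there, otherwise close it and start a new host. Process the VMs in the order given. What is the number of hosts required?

8 hosts

Put 30 vCPU in host 1; 2 vCPU remain.
Put 11 vCPU in host 2; 21 vCPU remain.
Put 14 vCPU in host 2; 7 vCPU remain.
Put 2 vCPU in host 2; 5 vCPU remain.
Put 27 vCPU in host 3; 5 vCPU remain.
Put 25 vCPU in host 4; 7 vCPU remain.
Put 3 vCPU in host 4; 4 vCPU remain.
Put 10 vCPU in host 5; 22 vCPU remain.
Put 28 vCPU in host 6; 4 vCPU remain.
Put 24 vCPU in host 7; 8 vCPU remain.
Put 14 vCPU in host 8; 18 vCPU remain.
Final hosts: [30] [11,14,2] [27] [25,3] [10] [28] [24] [14].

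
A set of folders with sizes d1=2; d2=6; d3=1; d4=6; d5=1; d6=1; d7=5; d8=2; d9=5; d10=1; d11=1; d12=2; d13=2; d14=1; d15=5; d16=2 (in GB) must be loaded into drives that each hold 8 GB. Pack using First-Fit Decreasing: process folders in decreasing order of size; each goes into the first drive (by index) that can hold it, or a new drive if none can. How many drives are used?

6 drives

Sorted descending: 6, 6, 5, 5, 5, 2, 2, 2, 2, 2, 1, 1, 1, 1, 1, 1.
drive 1: place 6 GB, 2 GB left
drive 2: place 6 GB, 2 GB left
drive 3: place 5 GB, 3 GB left
drive 4: place 5 GB, 3 GB left
drive 5: place 5 GB, 3 GB left
drive 1: place 2 GB, 0 GB left
drive 2: place 2 GB, 0 GB left
drive 3: place 2 GB, 1 GB left
drive 4: place 2 GB, 1 GB left
drive 5: place 2 GB, 1 GB left
drive 3: place 1 GB, 0 GB left
drive 4: place 1 GB, 0 GB left
drive 5: place 1 GB, 0 GB left
drive 6: place 1 GB, 7 GB left
drive 6: place 1 GB, 6 GB left
drive 6: place 1 GB, 5 GB left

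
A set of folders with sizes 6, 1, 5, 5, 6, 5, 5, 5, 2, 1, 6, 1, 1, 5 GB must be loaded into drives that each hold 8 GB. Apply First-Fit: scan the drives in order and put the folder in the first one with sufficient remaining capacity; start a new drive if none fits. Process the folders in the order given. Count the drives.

9

Put 6 GB in drive 1; 2 GB remain.
Put 1 GB in drive 1; 1 GB remain.
Put 5 GB in drive 2; 3 GB remain.
Put 5 GB in drive 3; 3 GB remain.
Put 6 GB in drive 4; 2 GB remain.
Put 5 GB in drive 5; 3 GB remain.
Put 5 GB in drive 6; 3 GB remain.
Put 5 GB in drive 7; 3 GB remain.
Put 2 GB in drive 2; 1 GB remain.
Put 1 GB in drive 1; 0 GB remain.
Put 6 GB in drive 8; 2 GB remain.
Put 1 GB in drive 2; 0 GB remain.
Put 1 GB in drive 3; 2 GB remain.
Put 5 GB in drive 9; 3 GB remain.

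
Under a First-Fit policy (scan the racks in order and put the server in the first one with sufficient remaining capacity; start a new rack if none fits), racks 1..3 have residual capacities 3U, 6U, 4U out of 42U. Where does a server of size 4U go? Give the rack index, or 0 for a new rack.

2

Racks with room: rack 2 (6U), rack 3 (4U).
The first with room is rack 2.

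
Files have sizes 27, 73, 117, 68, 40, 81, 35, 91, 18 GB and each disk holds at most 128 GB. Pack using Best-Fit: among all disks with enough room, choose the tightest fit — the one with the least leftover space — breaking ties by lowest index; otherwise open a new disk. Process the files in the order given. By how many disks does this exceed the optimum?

Best-Fit: [27,73] [117] [68,40,18] [81,35] [91] → 5 disks.
Total size 550 GB; any packing needs at least ⌈550/128⌉ = 5 disks.
So 5 is already optimal.

0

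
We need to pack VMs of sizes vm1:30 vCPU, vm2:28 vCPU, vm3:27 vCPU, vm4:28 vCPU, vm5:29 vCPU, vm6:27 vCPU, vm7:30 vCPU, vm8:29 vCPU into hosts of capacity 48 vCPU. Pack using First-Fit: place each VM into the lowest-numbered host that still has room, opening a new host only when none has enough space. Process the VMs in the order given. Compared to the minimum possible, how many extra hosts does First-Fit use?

0

First-Fit: [30] [28] [27] [28] [29] [27] [30] [29] → 8 hosts.
8 VMs exceed 24 vCPU (half the capacity), and no two of those can share a host, so at least 8 hosts are needed.
So 8 is already optimal.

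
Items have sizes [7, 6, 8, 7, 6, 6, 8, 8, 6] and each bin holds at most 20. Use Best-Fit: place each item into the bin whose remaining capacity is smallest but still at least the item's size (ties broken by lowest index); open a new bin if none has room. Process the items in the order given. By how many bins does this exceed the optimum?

Best-Fit: [7,6,7] [8,6,6] [8,8] [6] → 4 bins.
Total size 62; any packing needs at least ⌈62/20⌉ = 4 bins.
So 4 is already optimal.

0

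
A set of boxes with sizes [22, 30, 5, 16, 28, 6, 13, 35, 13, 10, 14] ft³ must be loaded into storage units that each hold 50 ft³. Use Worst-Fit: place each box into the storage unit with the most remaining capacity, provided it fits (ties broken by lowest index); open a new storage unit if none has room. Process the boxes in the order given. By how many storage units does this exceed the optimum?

Worst-Fit: [22,5,16] [30,13] [28,6,13] [35,10] [14] → 5 storage units.
Total size 192 ft³; any packing needs at least ⌈192/50⌉ = 4 storage units.
An optimal packing achieves that bound: [35,14] [30,16] [28,22] [13,13,10,6,5] → 4 storage units.
Excess: 5 − 4 = 1.

1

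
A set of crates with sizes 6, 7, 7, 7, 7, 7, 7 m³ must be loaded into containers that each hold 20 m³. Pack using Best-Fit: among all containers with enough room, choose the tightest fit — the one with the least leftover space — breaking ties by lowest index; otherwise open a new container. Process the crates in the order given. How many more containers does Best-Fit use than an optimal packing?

0

Best-Fit: [6,7,7] [7,7] [7,7] → 3 containers.
Total size 48 m³; any packing needs at least ⌈48/20⌉ = 3 containers.
So 3 is already optimal.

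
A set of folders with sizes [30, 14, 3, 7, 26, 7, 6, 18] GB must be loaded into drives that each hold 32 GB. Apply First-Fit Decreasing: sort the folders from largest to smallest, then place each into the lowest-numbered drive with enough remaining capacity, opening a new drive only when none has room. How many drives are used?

Sorted descending: 30, 26, 18, 14, 7, 7, 6, 3.
30 GB → drive 1 (remaining 2 GB)
26 GB → drive 2 (remaining 6 GB)
18 GB → drive 3 (remaining 14 GB)
14 GB → drive 3 (remaining 0 GB)
7 GB → drive 4 (remaining 25 GB)
7 GB → drive 4 (remaining 18 GB)
6 GB → drive 2 (remaining 0 GB)
3 GB → drive 4 (remaining 15 GB)
Final drives: [30] [26,6] [18,14] [7,7,3].

4 drives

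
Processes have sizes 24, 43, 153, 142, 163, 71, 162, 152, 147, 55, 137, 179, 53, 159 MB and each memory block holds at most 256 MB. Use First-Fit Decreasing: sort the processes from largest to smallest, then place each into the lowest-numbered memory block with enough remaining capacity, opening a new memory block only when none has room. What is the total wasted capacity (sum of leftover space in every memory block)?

Sorted descending: 179, 163, 162, 159, 153, 152, 147, 142, 137, 71, 55, 53, 43, 24.
Put 179 MB in memory block 1; 77 MB remain.
Put 163 MB in memory block 2; 93 MB remain.
Put 162 MB in memory block 3; 94 MB remain.
Put 159 MB in memory block 4; 97 MB remain.
Put 153 MB in memory block 5; 103 MB remain.
Put 152 MB in memory block 6; 104 MB remain.
Put 147 MB in memory block 7; 109 MB remain.
Put 142 MB in memory block 8; 114 MB remain.
Put 137 MB in memory block 9; 119 MB remain.
Put 71 MB in memory block 1; 6 MB remain.
Put 55 MB in memory block 2; 38 MB remain.
Put 53 MB in memory block 3; 41 MB remain.
Put 43 MB in memory block 4; 54 MB remain.
Put 24 MB in memory block 2; 14 MB remain.
9 memory blocks × 256 MB = 2304 MB; used 1640 MB; unused 664 MB.

664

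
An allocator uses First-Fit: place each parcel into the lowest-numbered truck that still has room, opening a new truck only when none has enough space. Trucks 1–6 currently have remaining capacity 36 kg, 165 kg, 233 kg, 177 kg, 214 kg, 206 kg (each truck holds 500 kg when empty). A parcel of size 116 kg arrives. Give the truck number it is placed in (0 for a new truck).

2

Trucks with room: truck 2 (165 kg), truck 3 (233 kg), truck 4 (177 kg), truck 5 (214 kg), truck 6 (206 kg).
The first with room is truck 2.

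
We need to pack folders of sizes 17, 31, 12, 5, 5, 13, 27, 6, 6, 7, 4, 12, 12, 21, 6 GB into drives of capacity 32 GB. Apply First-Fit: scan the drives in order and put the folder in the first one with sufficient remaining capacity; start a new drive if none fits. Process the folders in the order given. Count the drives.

7

17 GB → drive 1 (remaining 15 GB)
31 GB → drive 2 (remaining 1 GB)
12 GB → drive 1 (remaining 3 GB)
5 GB → drive 3 (remaining 27 GB)
5 GB → drive 3 (remaining 22 GB)
13 GB → drive 3 (remaining 9 GB)
27 GB → drive 4 (remaining 5 GB)
6 GB → drive 3 (remaining 3 GB)
6 GB → drive 5 (remaining 26 GB)
7 GB → drive 5 (remaining 19 GB)
4 GB → drive 4 (remaining 1 GB)
12 GB → drive 5 (remaining 7 GB)
12 GB → drive 6 (remaining 20 GB)
21 GB → drive 7 (remaining 11 GB)
6 GB → drive 5 (remaining 1 GB)
Final drives: [17,12] [31] [5,5,13,6] [27,4] [6,7,12,6] [12] [21].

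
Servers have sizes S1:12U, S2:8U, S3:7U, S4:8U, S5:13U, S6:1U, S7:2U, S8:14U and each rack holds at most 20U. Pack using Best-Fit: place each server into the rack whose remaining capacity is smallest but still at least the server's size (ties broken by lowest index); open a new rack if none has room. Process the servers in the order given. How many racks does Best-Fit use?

S1 (12U) → rack 1 (remaining 8U)
S2 (8U) → rack 1 (remaining 0U)
S3 (7U) → rack 2 (remaining 13U)
S4 (8U) → rack 2 (remaining 5U)
S5 (13U) → rack 3 (remaining 7U)
S6 (1U) → rack 2 (remaining 4U)
S7 (2U) → rack 2 (remaining 2U)
S8 (14U) → rack 4 (remaining 6U)
Final racks: [12,8] [7,8,1,2] [13] [14].

4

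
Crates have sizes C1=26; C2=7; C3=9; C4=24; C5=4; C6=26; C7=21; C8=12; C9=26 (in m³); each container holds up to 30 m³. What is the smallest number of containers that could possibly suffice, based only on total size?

6

Total size = 26 + 7 + 9 + 24 + 4 + 26 + 21 + 12 + 26 = 155 m³.
⌈155 / 30⌉ = 6.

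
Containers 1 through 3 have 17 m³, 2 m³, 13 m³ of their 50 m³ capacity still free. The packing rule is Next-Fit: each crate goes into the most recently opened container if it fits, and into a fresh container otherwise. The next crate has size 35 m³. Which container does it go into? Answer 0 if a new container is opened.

0

Next-Fit only looks at container 3, which has 13 m³ free.
35 m³ does not fit, so a new container is opened.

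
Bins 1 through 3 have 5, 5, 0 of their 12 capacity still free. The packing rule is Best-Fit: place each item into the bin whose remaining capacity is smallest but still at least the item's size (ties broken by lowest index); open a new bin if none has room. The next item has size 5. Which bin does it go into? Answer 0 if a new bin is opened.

1

Bins with room: bin 1 (5), bin 2 (5).
Tightest fit is bin 1 with 5 free.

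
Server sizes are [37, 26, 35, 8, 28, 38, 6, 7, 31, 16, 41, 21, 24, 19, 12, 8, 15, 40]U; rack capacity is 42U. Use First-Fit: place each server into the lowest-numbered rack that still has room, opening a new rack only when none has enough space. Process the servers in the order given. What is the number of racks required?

11

Put 37U in rack 1; 5U remain.
Put 26U in rack 2; 16U remain.
Put 35U in rack 3; 7U remain.
Put 8U in rack 2; 8U remain.
Put 28U in rack 4; 14U remain.
Put 38U in rack 5; 4U remain.
Put 6U in rack 2; 2U remain.
Put 7U in rack 3; 0U remain.
Put 31U in rack 6; 11U remain.
Put 16U in rack 7; 26U remain.
Put 41U in rack 8; 1U remain.
Put 21U in rack 7; 5U remain.
Put 24U in rack 9; 18U remain.
Put 19U in rack 10; 23U remain.
Put 12U in rack 4; 2U remain.
Put 8U in rack 6; 3U remain.
Put 15U in rack 9; 3U remain.
Put 40U in rack 11; 2U remain.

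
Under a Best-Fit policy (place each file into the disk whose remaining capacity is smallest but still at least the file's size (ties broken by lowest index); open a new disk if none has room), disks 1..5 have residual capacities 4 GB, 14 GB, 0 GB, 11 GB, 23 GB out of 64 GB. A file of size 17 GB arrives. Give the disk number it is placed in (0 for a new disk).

Disks with room: disk 5 (23 GB).
Tightest fit is disk 5 with 23 GB free.

5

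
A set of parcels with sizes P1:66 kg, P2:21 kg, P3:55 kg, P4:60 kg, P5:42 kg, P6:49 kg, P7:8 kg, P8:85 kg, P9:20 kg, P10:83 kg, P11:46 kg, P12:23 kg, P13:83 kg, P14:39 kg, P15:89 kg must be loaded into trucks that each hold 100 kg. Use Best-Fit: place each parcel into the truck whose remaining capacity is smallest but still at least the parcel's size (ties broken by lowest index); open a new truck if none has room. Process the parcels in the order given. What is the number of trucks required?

9 trucks

P1 (66 kg) → truck 1 (remaining 34 kg)
P2 (21 kg) → truck 1 (remaining 13 kg)
P3 (55 kg) → truck 2 (remaining 45 kg)
P4 (60 kg) → truck 3 (remaining 40 kg)
P5 (42 kg) → truck 2 (remaining 3 kg)
P6 (49 kg) → truck 4 (remaining 51 kg)
P7 (8 kg) → truck 1 (remaining 5 kg)
P8 (85 kg) → truck 5 (remaining 15 kg)
P9 (20 kg) → truck 3 (remaining 20 kg)
P10 (83 kg) → truck 6 (remaining 17 kg)
P11 (46 kg) → truck 4 (remaining 5 kg)
P12 (23 kg) → truck 7 (remaining 77 kg)
P13 (83 kg) → truck 8 (remaining 17 kg)
P14 (39 kg) → truck 7 (remaining 38 kg)
P15 (89 kg) → truck 9 (remaining 11 kg)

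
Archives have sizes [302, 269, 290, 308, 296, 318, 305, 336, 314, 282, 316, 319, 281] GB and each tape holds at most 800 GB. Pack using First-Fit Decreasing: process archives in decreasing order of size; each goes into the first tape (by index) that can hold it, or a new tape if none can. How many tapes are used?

7 tapes

Sorted descending: 336, 319, 318, 316, 314, 308, 305, 302, 296, 290, 282, 281, 269.
336 GB → tape 1 (remaining 464 GB)
319 GB → tape 1 (remaining 145 GB)
318 GB → tape 2 (remaining 482 GB)
316 GB → tape 2 (remaining 166 GB)
314 GB → tape 3 (remaining 486 GB)
308 GB → tape 3 (remaining 178 GB)
305 GB → tape 4 (remaining 495 GB)
302 GB → tape 4 (remaining 193 GB)
296 GB → tape 5 (remaining 504 GB)
290 GB → tape 5 (remaining 214 GB)
282 GB → tape 6 (remaining 518 GB)
281 GB → tape 6 (remaining 237 GB)
269 GB → tape 7 (remaining 531 GB)
Final tapes: [336,319] [318,316] [314,308] [305,302] [296,290] [282,281] [269].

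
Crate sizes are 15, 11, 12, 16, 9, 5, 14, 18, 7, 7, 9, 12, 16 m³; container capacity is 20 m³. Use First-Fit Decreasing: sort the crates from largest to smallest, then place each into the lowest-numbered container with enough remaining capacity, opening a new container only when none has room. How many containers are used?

Sorted descending: 18, 16, 16, 15, 14, 12, 12, 11, 9, 9, 7, 7, 5.
Put 18 m³ in container 1; 2 m³ remain.
Put 16 m³ in container 2; 4 m³ remain.
Put 16 m³ in container 3; 4 m³ remain.
Put 15 m³ in container 4; 5 m³ remain.
Put 14 m³ in container 5; 6 m³ remain.
Put 12 m³ in container 6; 8 m³ remain.
Put 12 m³ in container 7; 8 m³ remain.
Put 11 m³ in container 8; 9 m³ remain.
Put 9 m³ in container 8; 0 m³ remain.
Put 9 m³ in container 9; 11 m³ remain.
Put 7 m³ in container 6; 1 m³ remain.
Put 7 m³ in container 7; 1 m³ remain.
Put 5 m³ in container 4; 0 m³ remain.
Final containers: [18] [16] [16] [15,5] [14] [12,7] [12,7] [11,9] [9].

9 containers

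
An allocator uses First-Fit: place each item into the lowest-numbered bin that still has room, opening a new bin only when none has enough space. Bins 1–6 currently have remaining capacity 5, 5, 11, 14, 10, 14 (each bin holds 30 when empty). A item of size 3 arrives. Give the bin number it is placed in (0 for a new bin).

1

Bins with room: bin 1 (5), bin 2 (5), bin 3 (11), bin 4 (14), bin 5 (10), bin 6 (14).
The first with room is bin 1.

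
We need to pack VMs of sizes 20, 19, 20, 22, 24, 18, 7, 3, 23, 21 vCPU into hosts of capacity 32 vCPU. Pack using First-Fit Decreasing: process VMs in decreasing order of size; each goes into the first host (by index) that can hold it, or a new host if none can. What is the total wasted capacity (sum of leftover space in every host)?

Sorted descending: 24, 23, 22, 21, 20, 20, 19, 18, 7, 3.
24 vCPU → host 1 (remaining 8 vCPU)
23 vCPU → host 2 (remaining 9 vCPU)
22 vCPU → host 3 (remaining 10 vCPU)
21 vCPU → host 4 (remaining 11 vCPU)
20 vCPU → host 5 (remaining 12 vCPU)
20 vCPU → host 6 (remaining 12 vCPU)
19 vCPU → host 7 (remaining 13 vCPU)
18 vCPU → host 8 (remaining 14 vCPU)
7 vCPU → host 1 (remaining 1 vCPU)
3 vCPU → host 2 (remaining 6 vCPU)
8 hosts × 32 vCPU = 256 vCPU; used 177 vCPU; unused 79 vCPU.

79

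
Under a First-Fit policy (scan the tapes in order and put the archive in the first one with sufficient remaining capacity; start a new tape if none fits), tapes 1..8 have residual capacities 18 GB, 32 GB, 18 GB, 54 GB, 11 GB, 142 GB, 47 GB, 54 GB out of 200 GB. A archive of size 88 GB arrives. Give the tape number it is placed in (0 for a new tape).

Tapes with room: tape 6 (142 GB).
The first with room is tape 6.

6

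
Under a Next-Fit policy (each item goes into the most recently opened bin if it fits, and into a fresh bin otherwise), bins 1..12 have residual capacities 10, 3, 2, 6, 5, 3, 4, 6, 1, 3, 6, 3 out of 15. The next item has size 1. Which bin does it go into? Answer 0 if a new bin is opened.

Next-Fit only looks at bin 12, which has 3 free.
1 fits there.

12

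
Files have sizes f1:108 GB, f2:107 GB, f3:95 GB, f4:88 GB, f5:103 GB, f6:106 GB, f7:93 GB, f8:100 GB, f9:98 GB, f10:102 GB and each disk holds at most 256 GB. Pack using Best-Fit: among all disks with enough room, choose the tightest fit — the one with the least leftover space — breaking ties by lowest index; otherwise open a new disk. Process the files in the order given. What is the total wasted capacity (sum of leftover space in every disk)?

disk 1: place f1 (108 GB), 148 GB left
disk 1: place f2 (107 GB), 41 GB left
disk 2: place f3 (95 GB), 161 GB left
disk 2: place f4 (88 GB), 73 GB left
disk 3: place f5 (103 GB), 153 GB left
disk 3: place f6 (106 GB), 47 GB left
disk 4: place f7 (93 GB), 163 GB left
disk 4: place f8 (100 GB), 63 GB left
disk 5: place f9 (98 GB), 158 GB left
disk 5: place f10 (102 GB), 56 GB left
5 disks × 256 GB = 1280 GB; used 1000 GB; unused 280 GB.

280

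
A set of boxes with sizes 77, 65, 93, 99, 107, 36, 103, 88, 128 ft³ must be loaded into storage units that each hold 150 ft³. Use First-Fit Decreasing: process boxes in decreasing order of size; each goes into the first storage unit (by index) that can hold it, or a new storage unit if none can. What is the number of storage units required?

7

Sorted descending: 128, 107, 103, 99, 93, 88, 77, 65, 36.
128 ft³ → storage unit 1 (remaining 22 ft³)
107 ft³ → storage unit 2 (remaining 43 ft³)
103 ft³ → storage unit 3 (remaining 47 ft³)
99 ft³ → storage unit 4 (remaining 51 ft³)
93 ft³ → storage unit 5 (remaining 57 ft³)
88 ft³ → storage unit 6 (remaining 62 ft³)
77 ft³ → storage unit 7 (remaining 73 ft³)
65 ft³ → storage unit 7 (remaining 8 ft³)
36 ft³ → storage unit 2 (remaining 7 ft³)
Final storage units: [128] [107,36] [103] [99] [93] [88] [77,65].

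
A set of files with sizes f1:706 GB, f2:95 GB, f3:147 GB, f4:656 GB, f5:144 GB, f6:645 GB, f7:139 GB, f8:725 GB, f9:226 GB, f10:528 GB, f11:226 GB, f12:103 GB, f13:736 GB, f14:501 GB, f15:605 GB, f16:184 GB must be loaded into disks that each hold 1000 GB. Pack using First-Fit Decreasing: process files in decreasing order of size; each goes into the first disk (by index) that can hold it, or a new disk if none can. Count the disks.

8 disks

Sorted descending: 736, 725, 706, 656, 645, 605, 528, 501, 226, 226, 184, 147, 144, 139, 103, 95.
Put 736 GB in disk 1; 264 GB remain.
Put 725 GB in disk 2; 275 GB remain.
Put 706 GB in disk 3; 294 GB remain.
Put 656 GB in disk 4; 344 GB remain.
Put 645 GB in disk 5; 355 GB remain.
Put 605 GB in disk 6; 395 GB remain.
Put 528 GB in disk 7; 472 GB remain.
Put 501 GB in disk 8; 499 GB remain.
Put 226 GB in disk 1; 38 GB remain.
Put 226 GB in disk 2; 49 GB remain.
Put 184 GB in disk 3; 110 GB remain.
Put 147 GB in disk 4; 197 GB remain.
Put 144 GB in disk 4; 53 GB remain.
Put 139 GB in disk 5; 216 GB remain.
Put 103 GB in disk 3; 7 GB remain.
Put 95 GB in disk 5; 121 GB remain.
Final disks: [736,226] [725,226] [706,184,103] [656,147,144] [645,139,95] [605] [528] [501].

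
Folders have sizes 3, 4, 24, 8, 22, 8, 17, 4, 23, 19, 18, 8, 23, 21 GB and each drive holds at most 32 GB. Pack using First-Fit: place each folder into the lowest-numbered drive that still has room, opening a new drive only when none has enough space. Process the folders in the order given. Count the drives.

8 drives

Put 3 GB in drive 1; 29 GB remain.
Put 4 GB in drive 1; 25 GB remain.
Put 24 GB in drive 1; 1 GB remain.
Put 8 GB in drive 2; 24 GB remain.
Put 22 GB in drive 2; 2 GB remain.
Put 8 GB in drive 3; 24 GB remain.
Put 17 GB in drive 3; 7 GB remain.
Put 4 GB in drive 3; 3 GB remain.
Put 23 GB in drive 4; 9 GB remain.
Put 19 GB in drive 5; 13 GB remain.
Put 18 GB in drive 6; 14 GB remain.
Put 8 GB in drive 4; 1 GB remain.
Put 23 GB in drive 7; 9 GB remain.
Put 21 GB in drive 8; 11 GB remain.
Final drives: [3,4,24] [8,22] [8,17,4] [23,8] [19] [18] [23] [21].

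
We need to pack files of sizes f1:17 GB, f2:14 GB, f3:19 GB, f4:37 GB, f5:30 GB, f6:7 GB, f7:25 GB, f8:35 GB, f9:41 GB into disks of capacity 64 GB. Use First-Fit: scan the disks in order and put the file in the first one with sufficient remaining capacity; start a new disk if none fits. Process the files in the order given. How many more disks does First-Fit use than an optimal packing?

1

First-Fit: [17,14,19,7] [37,25] [30] [35] [41] → 5 disks.
Total size 225 GB; any packing needs at least ⌈225/64⌉ = 4 disks.
An optimal packing achieves that bound: [41,19] [37,25] [35,17,7] [30,14] → 4 disks.
Excess: 5 − 4 = 1.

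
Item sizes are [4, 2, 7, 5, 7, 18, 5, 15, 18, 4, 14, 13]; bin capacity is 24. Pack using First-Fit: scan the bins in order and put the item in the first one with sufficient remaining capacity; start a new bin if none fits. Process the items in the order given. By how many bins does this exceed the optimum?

1

First-Fit: [4,2,7,5,5] [7,15] [18,4] [18] [14] [13] → 6 bins.
Total size 112; any packing needs at least ⌈112/24⌉ = 5 bins.
An optimal packing achieves that bound: [18,5] [18,5] [15,7,2] [14,7] [13,4,4] → 5 bins.
Excess: 6 − 5 = 1.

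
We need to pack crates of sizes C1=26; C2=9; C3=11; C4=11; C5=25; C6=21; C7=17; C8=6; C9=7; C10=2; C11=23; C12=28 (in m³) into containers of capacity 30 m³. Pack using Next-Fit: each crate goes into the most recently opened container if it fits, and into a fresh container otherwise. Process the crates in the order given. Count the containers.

8 containers

Put C1 (26 m³) in container 1; 4 m³ remain.
Put C2 (9 m³) in container 2; 21 m³ remain.
Put C3 (11 m³) in container 2; 10 m³ remain.
Put C4 (11 m³) in container 3; 19 m³ remain.
Put C5 (25 m³) in container 4; 5 m³ remain.
Put C6 (21 m³) in container 5; 9 m³ remain.
Put C7 (17 m³) in container 6; 13 m³ remain.
Put C8 (6 m³) in container 6; 7 m³ remain.
Put C9 (7 m³) in container 6; 0 m³ remain.
Put C10 (2 m³) in container 7; 28 m³ remain.
Put C11 (23 m³) in container 7; 5 m³ remain.
Put C12 (28 m³) in container 8; 2 m³ remain.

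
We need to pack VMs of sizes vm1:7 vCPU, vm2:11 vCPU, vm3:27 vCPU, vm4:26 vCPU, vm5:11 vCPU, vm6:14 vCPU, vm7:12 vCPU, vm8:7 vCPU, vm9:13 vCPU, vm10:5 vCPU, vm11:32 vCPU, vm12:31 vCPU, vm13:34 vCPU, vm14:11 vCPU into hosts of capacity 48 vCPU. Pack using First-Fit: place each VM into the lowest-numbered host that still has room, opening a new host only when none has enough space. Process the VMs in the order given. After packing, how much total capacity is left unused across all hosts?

vm1 (7 vCPU) → host 1 (remaining 41 vCPU)
vm2 (11 vCPU) → host 1 (remaining 30 vCPU)
vm3 (27 vCPU) → host 1 (remaining 3 vCPU)
vm4 (26 vCPU) → host 2 (remaining 22 vCPU)
vm5 (11 vCPU) → host 2 (remaining 11 vCPU)
vm6 (14 vCPU) → host 3 (remaining 34 vCPU)
vm7 (12 vCPU) → host 3 (remaining 22 vCPU)
vm8 (7 vCPU) → host 2 (remaining 4 vCPU)
vm9 (13 vCPU) → host 3 (remaining 9 vCPU)
vm10 (5 vCPU) → host 3 (remaining 4 vCPU)
vm11 (32 vCPU) → host 4 (remaining 16 vCPU)
vm12 (31 vCPU) → host 5 (remaining 17 vCPU)
vm13 (34 vCPU) → host 6 (remaining 14 vCPU)
vm14 (11 vCPU) → host 4 (remaining 5 vCPU)
6 hosts × 48 vCPU = 288 vCPU; used 241 vCPU; unused 47 vCPU.

47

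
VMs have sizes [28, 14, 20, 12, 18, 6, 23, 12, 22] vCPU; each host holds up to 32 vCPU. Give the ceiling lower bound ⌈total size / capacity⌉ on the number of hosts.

Total size = 28 + 14 + 20 + 12 + 18 + 6 + 23 + 12 + 22 = 155 vCPU.
⌈155 / 32⌉ = 5.

5 hosts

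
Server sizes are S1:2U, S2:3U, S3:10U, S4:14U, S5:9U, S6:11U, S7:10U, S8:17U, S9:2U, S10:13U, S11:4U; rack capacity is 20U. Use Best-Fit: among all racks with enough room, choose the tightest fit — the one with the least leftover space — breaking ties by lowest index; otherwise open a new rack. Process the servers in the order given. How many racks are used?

rack 1: place S1 (2U), 18U left
rack 1: place S2 (3U), 15U left
rack 1: place S3 (10U), 5U left
rack 2: place S4 (14U), 6U left
rack 3: place S5 (9U), 11U left
rack 3: place S6 (11U), 0U left
rack 4: place S7 (10U), 10U left
rack 5: place S8 (17U), 3U left
rack 5: place S9 (2U), 1U left
rack 6: place S10 (13U), 7U left
rack 1: place S11 (4U), 1U left

6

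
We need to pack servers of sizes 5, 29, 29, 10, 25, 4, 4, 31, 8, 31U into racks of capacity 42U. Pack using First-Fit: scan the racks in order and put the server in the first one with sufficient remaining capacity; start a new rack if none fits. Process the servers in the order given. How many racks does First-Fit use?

5

Put 5U in rack 1; 37U remain.
Put 29U in rack 1; 8U remain.
Put 29U in rack 2; 13U remain.
Put 10U in rack 2; 3U remain.
Put 25U in rack 3; 17U remain.
Put 4U in rack 1; 4U remain.
Put 4U in rack 1; 0U remain.
Put 31U in rack 4; 11U remain.
Put 8U in rack 3; 9U remain.
Put 31U in rack 5; 11U remain.
Final racks: [5,29,4,4] [29,10] [25,8] [31] [31].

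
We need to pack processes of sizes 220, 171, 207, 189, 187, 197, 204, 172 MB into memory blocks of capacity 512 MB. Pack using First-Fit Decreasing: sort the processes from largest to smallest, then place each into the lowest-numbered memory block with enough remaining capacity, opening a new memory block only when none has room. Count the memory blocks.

4

Sorted descending: 220, 207, 204, 197, 189, 187, 172, 171.
memory block 1: place 220 MB, 292 MB left
memory block 1: place 207 MB, 85 MB left
memory block 2: place 204 MB, 308 MB left
memory block 2: place 197 MB, 111 MB left
memory block 3: place 189 MB, 323 MB left
memory block 3: place 187 MB, 136 MB left
memory block 4: place 172 MB, 340 MB left
memory block 4: place 171 MB, 169 MB left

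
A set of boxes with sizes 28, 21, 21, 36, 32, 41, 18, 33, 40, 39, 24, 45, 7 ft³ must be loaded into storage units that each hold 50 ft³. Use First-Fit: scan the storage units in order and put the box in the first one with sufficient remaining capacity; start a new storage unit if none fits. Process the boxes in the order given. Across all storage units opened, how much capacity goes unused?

115

storage unit 1: place 28 ft³, 22 ft³ left
storage unit 1: place 21 ft³, 1 ft³ left
storage unit 2: place 21 ft³, 29 ft³ left
storage unit 3: place 36 ft³, 14 ft³ left
storage unit 4: place 32 ft³, 18 ft³ left
storage unit 5: place 41 ft³, 9 ft³ left
storage unit 2: place 18 ft³, 11 ft³ left
storage unit 6: place 33 ft³, 17 ft³ left
storage unit 7: place 40 ft³, 10 ft³ left
storage unit 8: place 39 ft³, 11 ft³ left
storage unit 9: place 24 ft³, 26 ft³ left
storage unit 10: place 45 ft³, 5 ft³ left
storage unit 2: place 7 ft³, 4 ft³ left
10 storage units × 50 ft³ = 500 ft³; used 385 ft³; unused 115 ft³.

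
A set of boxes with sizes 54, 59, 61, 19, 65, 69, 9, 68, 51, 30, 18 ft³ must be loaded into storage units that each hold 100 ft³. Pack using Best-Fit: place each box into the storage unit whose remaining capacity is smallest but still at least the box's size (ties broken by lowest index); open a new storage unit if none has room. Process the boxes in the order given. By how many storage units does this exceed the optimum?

0

Best-Fit: [54] [59] [61,19,9] [65] [69,30] [68,18] [51] → 7 storage units.
7 boxes exceed 50 ft³ (half the capacity), and no two of those can share a storage unit, so at least 7 storage units are needed.
So 7 is already optimal.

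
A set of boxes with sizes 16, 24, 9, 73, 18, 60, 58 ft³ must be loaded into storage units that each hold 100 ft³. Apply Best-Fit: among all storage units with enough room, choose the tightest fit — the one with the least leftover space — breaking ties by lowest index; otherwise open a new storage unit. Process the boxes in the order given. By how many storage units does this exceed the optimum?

1

Best-Fit: [16,24,9] [73,18] [60] [58] → 4 storage units.
Total size 258 ft³; any packing needs at least ⌈258/100⌉ = 3 storage units.
An optimal packing achieves that bound: [73,24] [60,18,16] [58,9] → 3 storage units.
Excess: 4 − 3 = 1.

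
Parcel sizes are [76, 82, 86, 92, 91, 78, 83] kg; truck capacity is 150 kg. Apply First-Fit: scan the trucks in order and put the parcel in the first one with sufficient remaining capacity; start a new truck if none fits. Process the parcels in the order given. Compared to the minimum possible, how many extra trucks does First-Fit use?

First-Fit: [76] [82] [86] [92] [91] [78] [83] → 7 trucks.
7 parcels exceed 75 kg (half the capacity), and no two of those can share a truck, so at least 7 trucks are needed.
So 7 is already optimal.

0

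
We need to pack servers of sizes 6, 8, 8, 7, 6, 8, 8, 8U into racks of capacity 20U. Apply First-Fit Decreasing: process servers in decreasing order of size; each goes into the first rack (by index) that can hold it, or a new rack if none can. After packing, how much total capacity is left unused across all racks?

21

Sorted descending: 8, 8, 8, 8, 8, 7, 6, 6.
8U → rack 1 (remaining 12U)
8U → rack 1 (remaining 4U)
8U → rack 2 (remaining 12U)
8U → rack 2 (remaining 4U)
8U → rack 3 (remaining 12U)
7U → rack 3 (remaining 5U)
6U → rack 4 (remaining 14U)
6U → rack 4 (remaining 8U)
4 racks × 20U = 80U; used 59U; unused 21U.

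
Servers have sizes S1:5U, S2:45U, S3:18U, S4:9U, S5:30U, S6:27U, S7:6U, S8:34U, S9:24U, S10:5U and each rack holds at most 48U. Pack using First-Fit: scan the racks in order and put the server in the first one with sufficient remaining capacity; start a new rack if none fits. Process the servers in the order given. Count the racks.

6

rack 1: place S1 (5U), 43U left
rack 2: place S2 (45U), 3U left
rack 1: place S3 (18U), 25U left
rack 1: place S4 (9U), 16U left
rack 3: place S5 (30U), 18U left
rack 4: place S6 (27U), 21U left
rack 1: place S7 (6U), 10U left
rack 5: place S8 (34U), 14U left
rack 6: place S9 (24U), 24U left
rack 1: place S10 (5U), 5U left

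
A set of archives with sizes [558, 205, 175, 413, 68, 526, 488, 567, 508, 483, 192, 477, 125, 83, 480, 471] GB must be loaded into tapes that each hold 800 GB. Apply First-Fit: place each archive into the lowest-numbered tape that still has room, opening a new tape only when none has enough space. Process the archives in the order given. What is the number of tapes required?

Put 558 GB in tape 1; 242 GB remain.
Put 205 GB in tape 1; 37 GB remain.
Put 175 GB in tape 2; 625 GB remain.
Put 413 GB in tape 2; 212 GB remain.
Put 68 GB in tape 2; 144 GB remain.
Put 526 GB in tape 3; 274 GB remain.
Put 488 GB in tape 4; 312 GB remain.
Put 567 GB in tape 5; 233 GB remain.
Put 508 GB in tape 6; 292 GB remain.
Put 483 GB in tape 7; 317 GB remain.
Put 192 GB in tape 3; 82 GB remain.
Put 477 GB in tape 8; 323 GB remain.
Put 125 GB in tape 2; 19 GB remain.
Put 83 GB in tape 4; 229 GB remain.
Put 480 GB in tape 9; 320 GB remain.
Put 471 GB in tape 10; 329 GB remain.

10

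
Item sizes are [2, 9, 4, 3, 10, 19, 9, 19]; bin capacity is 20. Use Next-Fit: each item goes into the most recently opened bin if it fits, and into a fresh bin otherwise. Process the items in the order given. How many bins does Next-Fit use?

5

2 → bin 1 (remaining 18)
9 → bin 1 (remaining 9)
4 → bin 1 (remaining 5)
3 → bin 1 (remaining 2)
10 → bin 2 (remaining 10)
19 → bin 3 (remaining 1)
9 → bin 4 (remaining 11)
19 → bin 5 (remaining 1)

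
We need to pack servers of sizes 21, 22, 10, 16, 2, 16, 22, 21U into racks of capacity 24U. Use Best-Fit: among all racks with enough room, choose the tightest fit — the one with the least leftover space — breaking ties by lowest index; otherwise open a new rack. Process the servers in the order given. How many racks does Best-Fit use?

Put 21U in rack 1; 3U remain.
Put 22U in rack 2; 2U remain.
Put 10U in rack 3; 14U remain.
Put 16U in rack 4; 8U remain.
Put 2U in rack 2; 0U remain.
Put 16U in rack 5; 8U remain.
Put 22U in rack 6; 2U remain.
Put 21U in rack 7; 3U remain.
Final racks: [21] [22,2] [10] [16] [16] [22] [21].

7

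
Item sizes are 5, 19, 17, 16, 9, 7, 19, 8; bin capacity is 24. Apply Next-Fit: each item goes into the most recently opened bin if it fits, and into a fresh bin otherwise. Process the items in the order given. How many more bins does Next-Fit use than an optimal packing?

Next-Fit: [5,19] [17] [16] [9,7] [19] [8] → 6 bins.
Total size 100; any packing needs at least ⌈100/24⌉ = 5 bins.
An optimal packing achieves that bound: [19,5] [19] [17,7] [16,8] [9] → 5 bins.
Excess: 6 − 5 = 1.

1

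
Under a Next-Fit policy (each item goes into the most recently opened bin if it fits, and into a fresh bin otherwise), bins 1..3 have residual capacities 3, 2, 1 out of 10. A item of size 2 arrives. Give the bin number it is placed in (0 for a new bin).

0

Next-Fit only looks at bin 3, which has 1 free.
2 does not fit, so a new bin is opened.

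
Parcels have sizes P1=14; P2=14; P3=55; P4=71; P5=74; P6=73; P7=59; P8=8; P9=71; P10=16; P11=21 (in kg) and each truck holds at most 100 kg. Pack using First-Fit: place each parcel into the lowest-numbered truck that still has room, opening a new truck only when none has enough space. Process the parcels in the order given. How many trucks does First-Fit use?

6

P1 (14 kg) → truck 1 (remaining 86 kg)
P2 (14 kg) → truck 1 (remaining 72 kg)
P3 (55 kg) → truck 1 (remaining 17 kg)
P4 (71 kg) → truck 2 (remaining 29 kg)
P5 (74 kg) → truck 3 (remaining 26 kg)
P6 (73 kg) → truck 4 (remaining 27 kg)
P7 (59 kg) → truck 5 (remaining 41 kg)
P8 (8 kg) → truck 1 (remaining 9 kg)
P9 (71 kg) → truck 6 (remaining 29 kg)
P10 (16 kg) → truck 2 (remaining 13 kg)
P11 (21 kg) → truck 3 (remaining 5 kg)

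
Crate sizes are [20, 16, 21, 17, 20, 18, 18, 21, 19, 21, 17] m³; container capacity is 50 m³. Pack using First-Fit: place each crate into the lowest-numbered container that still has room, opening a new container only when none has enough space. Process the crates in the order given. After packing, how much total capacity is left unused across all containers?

92

Put 20 m³ in container 1; 30 m³ remain.
Put 16 m³ in container 1; 14 m³ remain.
Put 21 m³ in container 2; 29 m³ remain.
Put 17 m³ in container 2; 12 m³ remain.
Put 20 m³ in container 3; 30 m³ remain.
Put 18 m³ in container 3; 12 m³ remain.
Put 18 m³ in container 4; 32 m³ remain.
Put 21 m³ in container 4; 11 m³ remain.
Put 19 m³ in container 5; 31 m³ remain.
Put 21 m³ in container 5; 10 m³ remain.
Put 17 m³ in container 6; 33 m³ remain.
6 containers × 50 m³ = 300 m³; used 208 m³; unused 92 m³.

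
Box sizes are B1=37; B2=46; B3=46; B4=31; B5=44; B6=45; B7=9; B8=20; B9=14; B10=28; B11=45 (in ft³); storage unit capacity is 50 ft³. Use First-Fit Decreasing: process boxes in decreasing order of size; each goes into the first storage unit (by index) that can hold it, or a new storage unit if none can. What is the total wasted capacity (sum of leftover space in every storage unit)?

Sorted descending: 46, 46, 45, 45, 44, 37, 31, 28, 20, 14, 9.
46 ft³ → storage unit 1 (remaining 4 ft³)
46 ft³ → storage unit 2 (remaining 4 ft³)
45 ft³ → storage unit 3 (remaining 5 ft³)
45 ft³ → storage unit 4 (remaining 5 ft³)
44 ft³ → storage unit 5 (remaining 6 ft³)
37 ft³ → storage unit 6 (remaining 13 ft³)
31 ft³ → storage unit 7 (remaining 19 ft³)
28 ft³ → storage unit 8 (remaining 22 ft³)
20 ft³ → storage unit 8 (remaining 2 ft³)
14 ft³ → storage unit 7 (remaining 5 ft³)
9 ft³ → storage unit 6 (remaining 4 ft³)
8 storage units × 50 ft³ = 400 ft³; used 365 ft³; unused 35 ft³.

35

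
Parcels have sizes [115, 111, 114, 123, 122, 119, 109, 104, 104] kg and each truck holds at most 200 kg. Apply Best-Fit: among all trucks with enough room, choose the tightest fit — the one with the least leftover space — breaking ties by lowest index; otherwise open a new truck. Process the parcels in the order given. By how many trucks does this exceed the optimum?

Best-Fit: [115] [111] [114] [123] [122] [119] [109] [104] [104] → 9 trucks.
9 parcels exceed 100 kg (half the capacity), and no two of those can share a truck, so at least 9 trucks are needed.
So 9 is already optimal.

0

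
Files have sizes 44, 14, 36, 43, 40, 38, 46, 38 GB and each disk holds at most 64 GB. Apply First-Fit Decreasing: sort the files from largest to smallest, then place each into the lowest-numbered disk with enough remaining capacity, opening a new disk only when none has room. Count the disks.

Sorted descending: 46, 44, 43, 40, 38, 38, 36, 14.
Put 46 GB in disk 1; 18 GB remain.
Put 44 GB in disk 2; 20 GB remain.
Put 43 GB in disk 3; 21 GB remain.
Put 40 GB in disk 4; 24 GB remain.
Put 38 GB in disk 5; 26 GB remain.
Put 38 GB in disk 6; 26 GB remain.
Put 36 GB in disk 7; 28 GB remain.
Put 14 GB in disk 1; 4 GB remain.

7 disks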